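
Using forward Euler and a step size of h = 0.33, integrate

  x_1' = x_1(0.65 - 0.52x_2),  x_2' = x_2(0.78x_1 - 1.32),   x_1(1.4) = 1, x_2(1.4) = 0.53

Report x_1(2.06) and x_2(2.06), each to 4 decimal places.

1.2806, 0.3718

Euler on (x_1,x_2): x_1_{n+1} = x_1_n + h·x_1', x_2_{n+1} = x_2_n + h·x_2'.
1.400000: (1.000000, 0.530000); f=(0.374400, -0.286200) → (1.123552, 0.435554)
1.730000: (1.123552, 0.435554); f=(0.475838, -0.193225) → (1.280578, 0.371790)
(x_1(2.06), x_2(2.06)) ≈ (1.2806, 0.3718)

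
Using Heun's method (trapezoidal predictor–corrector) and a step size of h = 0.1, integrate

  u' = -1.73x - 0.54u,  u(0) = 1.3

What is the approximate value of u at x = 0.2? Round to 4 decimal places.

Heun: k1 = f(x_n, u_n); k2 = f(x_n + h, u_n + h·k1); u_{n+1} = u_n + (h/2)·(k1 + k2).
x=0.000000, u=1.300000:
  k1 = f(0.000000, 1.300000) = -0.702000
  k2 = f(0.100000, 1.229800) = -0.837092
  u ← 1.300000 + (0.1/2)·(-0.702000 + (-0.837092)) = 1.223045
x=0.100000, u=1.223045:
  k1 = f(0.100000, 1.223045) = -0.833445
  k2 = f(0.200000, 1.139701) = -0.961439
  u ← 1.223045 + (0.1/2)·(-0.833445 + (-0.961439)) = 1.133301
u(0.2) ≈ 1.1333

1.1333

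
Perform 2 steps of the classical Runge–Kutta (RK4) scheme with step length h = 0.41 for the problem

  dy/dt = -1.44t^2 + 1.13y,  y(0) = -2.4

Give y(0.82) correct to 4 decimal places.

-6.4000

RK4: k1 = f(t_n, y_n); k2 = f(t_n + h/2, y_n + (h/2)·k1); k3 = f(t_n + h/2, y_n + (h/2)·k2); k4 = f(t_n + h, y_n + h·k3); y_{n+1} = y_n + (h/6)·(k1 + 2k2 + 2k3 + k4).
t=0.000000, y=-2.400000:
  k1 = f(0.000000, -2.400000) = -2.712000
  k2 = f(0.205000, -2.955960) = -3.400751
  k3 = f(0.205000, -3.097154) = -3.560300
  k4 = f(0.410000, -3.859723) = -4.603551
  y ← -2.400000 + (0.41/6)·(k1 + 2k2 + 2k3 + k4) = -3.851240
t=0.410000, y=-3.851240:
  k1 = f(0.410000, -3.851240) = -4.593965
  k2 = f(0.615000, -4.793002) = -5.960737
  k3 = f(0.615000, -5.073191) = -6.277349
  k4 = f(0.820000, -6.424953) = -8.228453
  y ← -3.851240 + (0.41/6)·(k1 + 2k2 + 2k3 + k4) = -6.399977
y(0.82) ≈ -6.4000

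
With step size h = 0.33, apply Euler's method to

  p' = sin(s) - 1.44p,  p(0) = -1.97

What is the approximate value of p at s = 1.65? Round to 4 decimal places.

Euler: p_{n+1} = p_n + h·f(s_n, p_n).
s=0.000000, p=-1.970000: f=2.836800 → p ← -1.970000 + 0.33·2.836800 = -1.033856
s=0.330000, p=-1.033856: f=1.812796 → p ← -1.033856 + 0.33·1.812796 = -0.435633
s=0.660000, p=-0.435633: f=1.240429 → p ← -0.435633 + 0.33·1.240429 = -0.026292
s=0.990000, p=-0.026292: f=0.873886 → p ← -0.026292 + 0.33·0.873886 = 0.262091
s=1.320000, p=0.262091: f=0.591305 → p ← 0.262091 + 0.33·0.591305 = 0.457221
p(1.65) ≈ 0.4572

0.4572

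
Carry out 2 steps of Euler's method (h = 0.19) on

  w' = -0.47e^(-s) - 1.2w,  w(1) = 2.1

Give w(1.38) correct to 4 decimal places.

Euler: w_{n+1} = w_n + h·f(s_n, w_n).
s=1.000000, w=2.100000: f=-2.692903 → w ← 2.100000 + 0.19·(-2.692903) = 1.588348
s=1.190000, w=1.588348: f=-2.049002 → w ← 1.588348 + 0.19·(-2.049002) = 1.199038
w(1.38) ≈ 1.1990

1.1990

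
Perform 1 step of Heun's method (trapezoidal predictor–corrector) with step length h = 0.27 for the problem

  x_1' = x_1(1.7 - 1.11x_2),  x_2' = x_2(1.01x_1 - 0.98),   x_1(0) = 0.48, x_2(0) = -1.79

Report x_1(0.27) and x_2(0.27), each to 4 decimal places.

1.1613, -1.6677

Heun on (x_1,x_2): k1 = f(t_n, state_n); k2 = f(t_n + h, state_n + h·k1); state_{n+1} = state_n + (h/2)·(k1 + k2).
0.000000: (0.480000, -1.790000)
  k1 = (1.769712, 0.886408)
  predictor → (0.957822, -1.550670)
  k2 = (3.276943, 0.019538)
  → (1.161298, -1.667697)
(x_1(0.27), x_2(0.27)) ≈ (1.1613, -1.6677)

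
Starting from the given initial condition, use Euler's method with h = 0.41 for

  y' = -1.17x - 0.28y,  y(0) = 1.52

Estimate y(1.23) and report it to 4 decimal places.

0.4869

Euler: y_{n+1} = y_n + h·f(x_n, y_n).
x=0.000000, y=1.520000: f=-0.425600 → y ← 1.520000 + 0.41·(-0.425600) = 1.345504
x=0.410000, y=1.345504: f=-0.856441 → y ← 1.345504 + 0.41·(-0.856441) = 0.994363
x=0.820000, y=0.994363: f=-1.237822 → y ← 0.994363 + 0.41·(-1.237822) = 0.486856
y(1.23) ≈ 0.4869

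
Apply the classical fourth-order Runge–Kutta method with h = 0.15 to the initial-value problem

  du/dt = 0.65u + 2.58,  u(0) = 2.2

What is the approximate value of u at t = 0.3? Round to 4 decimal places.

RK4: k1 = f(t_n, u_n); k2 = f(t_n + h/2, u_n + (h/2)·k1); k3 = f(t_n + h/2, u_n + (h/2)·k2); k4 = f(t_n + h, u_n + h·k3); u_{n+1} = u_n + (h/6)·(k1 + 2k2 + 2k3 + k4).
t=0.000000, u=2.200000:
  k1 = f(0.000000, 2.200000) = 4.010000
  k2 = f(0.075000, 2.500750) = 4.205488
  k3 = f(0.075000, 2.515412) = 4.215018
  k4 = f(0.150000, 2.832253) = 4.420964
  u ← 2.200000 + (0.15/6)·(k1 + 2k2 + 2k3 + k4) = 2.831799
t=0.150000, u=2.831799:
  k1 = f(0.150000, 2.831799) = 4.420670
  k2 = f(0.225000, 3.163350) = 4.636177
  k3 = f(0.225000, 3.179513) = 4.646683
  k4 = f(0.300000, 3.528802) = 4.873721
  u ← 2.831799 + (0.15/6)·(k1 + 2k2 + 2k3 + k4) = 3.528302
u(0.3) ≈ 3.5283

3.5283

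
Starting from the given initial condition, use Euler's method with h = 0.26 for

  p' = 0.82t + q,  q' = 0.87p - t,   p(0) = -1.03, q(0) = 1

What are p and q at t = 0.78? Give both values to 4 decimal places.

-0.2677, 0.2735

Euler on (p,q): p_{n+1} = p_n + h·p', q_{n+1} = q_n + h·q'.
0.000000: (-1.030000, 1.000000); f=(1.000000, -0.896100) → (-0.770000, 0.767014)
0.260000: (-0.770000, 0.767014); f=(0.980214, -0.929900) → (-0.515144, 0.525240)
0.520000: (-0.515144, 0.525240); f=(0.951640, -0.968176) → (-0.267718, 0.273514)
(p(0.78), q(0.78)) ≈ (-0.2677, 0.2735)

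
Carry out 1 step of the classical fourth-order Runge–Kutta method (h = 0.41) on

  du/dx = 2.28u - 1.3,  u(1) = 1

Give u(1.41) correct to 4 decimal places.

RK4: k1 = f(x_n, u_n); k2 = f(x_n + h/2, u_n + (h/2)·k1); k3 = f(x_n + h/2, u_n + (h/2)·k2); k4 = f(x_n + h, u_n + h·k3); u_{n+1} = u_n + (h/6)·(k1 + 2k2 + 2k3 + k4).
x=1.000000, u=1.000000:
  k1 = f(1.000000, 1.000000) = 0.980000
  k2 = f(1.205000, 1.200900) = 1.438052
  k3 = f(1.205000, 1.294801) = 1.652146
  k4 = f(1.410000, 1.677380) = 2.524426
  u ← 1.000000 + (0.41/6)·(k1 + 2k2 + 2k3 + k4) = 1.661796
u(1.41) ≈ 1.6618

1.6618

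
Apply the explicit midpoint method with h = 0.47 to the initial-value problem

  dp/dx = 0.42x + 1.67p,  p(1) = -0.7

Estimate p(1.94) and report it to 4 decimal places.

-1.9434

Midpoint: k1 = f(x_n, p_n); k2 = f(x_n + h/2, p_n + (h/2)·k1); p_{n+1} = p_n + h·k2.
x=1.000000, p=-0.700000:
  k1 = f(1.000000, -0.700000) = -0.749000
  k2 = f(1.235000, -0.876015) = -0.944245
  p ← -0.700000 + 0.47·(-0.944245) = -1.143795
x=1.470000, p=-1.143795:
  k1 = f(1.470000, -1.143795) = -1.292738
  k2 = f(1.705000, -1.447589) = -1.701373
  p ← -1.143795 + 0.47·(-1.701373) = -1.943440
p(1.94) ≈ -1.9434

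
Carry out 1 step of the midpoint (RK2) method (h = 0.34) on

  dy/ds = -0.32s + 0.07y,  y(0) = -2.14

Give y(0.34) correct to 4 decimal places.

-2.2100

Midpoint: k1 = f(s_n, y_n); k2 = f(s_n + h/2, y_n + (h/2)·k1); y_{n+1} = y_n + h·k2.
s=0.000000, y=-2.140000:
  k1 = f(0.000000, -2.140000) = -0.149800
  k2 = f(0.170000, -2.165466) = -0.205983
  y ← -2.140000 + 0.34·(-0.205983) = -2.210034
y(0.34) ≈ -2.2100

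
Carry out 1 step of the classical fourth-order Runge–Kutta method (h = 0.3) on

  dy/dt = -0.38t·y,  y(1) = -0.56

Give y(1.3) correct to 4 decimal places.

RK4: k1 = f(t_n, y_n); k2 = f(t_n + h/2, y_n + (h/2)·k1); k3 = f(t_n + h/2, y_n + (h/2)·k2); k4 = f(t_n + h, y_n + h·k3); y_{n+1} = y_n + (h/6)·(k1 + 2k2 + 2k3 + k4).
t=1.000000, y=-0.560000:
  k1 = f(1.000000, -0.560000) = 0.212800
  k2 = f(1.150000, -0.528080) = 0.230771
  k3 = f(1.150000, -0.525384) = 0.229593
  k4 = f(1.300000, -0.491122) = 0.242614
  y ← -0.560000 + (0.3/6)·(k1 + 2k2 + 2k3 + k4) = -0.491193
y(1.3) ≈ -0.4912

-0.4912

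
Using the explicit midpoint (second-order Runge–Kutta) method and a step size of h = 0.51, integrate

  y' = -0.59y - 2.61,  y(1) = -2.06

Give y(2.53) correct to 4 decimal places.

-3.4488

Midpoint: k1 = f(t_n, y_n); k2 = f(t_n + h/2, y_n + (h/2)·k1); y_{n+1} = y_n + h·k2.
t=1.000000, y=-2.060000:
  k1 = f(1.000000, -2.060000) = -1.394600
  k2 = f(1.255000, -2.415623) = -1.184782
  y ← -2.060000 + 0.51·(-1.184782) = -2.664239
t=1.510000, y=-2.664239:
  k1 = f(1.510000, -2.664239) = -1.038099
  k2 = f(1.765000, -2.928954) = -0.881917
  y ← -2.664239 + 0.51·(-0.881917) = -3.114017
t=2.020000, y=-3.114017:
  k1 = f(2.020000, -3.114017) = -0.772730
  k2 = f(2.275000, -3.311063) = -0.656473
  y ← -3.114017 + 0.51·(-0.656473) = -3.448818
y(2.53) ≈ -3.4488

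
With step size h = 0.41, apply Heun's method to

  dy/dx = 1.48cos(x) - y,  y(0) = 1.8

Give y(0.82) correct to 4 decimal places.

1.4972

Heun: k1 = f(x_n, y_n); k2 = f(x_n + h, y_n + h·k1); y_{n+1} = y_n + (h/2)·(k1 + k2).
x=0.000000, y=1.800000:
  k1 = f(0.000000, 1.800000) = -0.320000
  k2 = f(0.410000, 1.668800) = -0.311461
  y ← 1.800000 + (0.41/2)·(-0.320000 + (-0.311461)) = 1.670550
x=0.410000, y=1.670550:
  k1 = f(0.410000, 1.670550) = -0.313212
  k2 = f(0.820000, 1.542134) = -0.532446
  y ← 1.670550 + (0.41/2)·(-0.313212 + (-0.532446)) = 1.497191
y(0.82) ≈ 1.4972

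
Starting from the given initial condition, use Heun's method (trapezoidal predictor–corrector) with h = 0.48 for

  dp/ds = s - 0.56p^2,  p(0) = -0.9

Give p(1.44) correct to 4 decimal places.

Heun: k1 = f(s_n, p_n); k2 = f(s_n + h, p_n + h·k1); p_{n+1} = p_n + (h/2)·(k1 + k2).
s=0.000000, p=-0.900000:
  k1 = f(0.000000, -0.900000) = -0.453600
  k2 = f(0.480000, -1.117728) = -0.219617
  p ← -0.900000 + (0.48/2)·(-0.453600 + (-0.219617)) = -1.061572
s=0.480000, p=-1.061572:
  k1 = f(0.480000, -1.061572) = -0.151084
  k2 = f(0.960000, -1.134092) = 0.239747
  p ← -1.061572 + (0.48/2)·(-0.151084 + 0.239747) = -1.040293
s=0.960000, p=-1.040293:
  k1 = f(0.960000, -1.040293) = 0.353963
  k2 = f(1.440000, -0.870391) = 1.015755
  p ← -1.040293 + (0.48/2)·(0.353963 + 1.015755) = -0.711560
p(1.44) ≈ -0.7116

-0.7116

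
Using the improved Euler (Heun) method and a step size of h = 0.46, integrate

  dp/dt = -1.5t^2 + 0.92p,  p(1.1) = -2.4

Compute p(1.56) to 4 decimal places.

Heun: k1 = f(t_n, p_n); k2 = f(t_n + h, p_n + h·k1); p_{n+1} = p_n + (h/2)·(k1 + k2).
t=1.100000, p=-2.400000:
  k1 = f(1.100000, -2.400000) = -4.023000
  k2 = f(1.560000, -4.250580) = -7.560934
  p ← -2.400000 + (0.46/2)·(-4.023000 + (-7.560934)) = -5.064305
p(1.56) ≈ -5.0643

-5.0643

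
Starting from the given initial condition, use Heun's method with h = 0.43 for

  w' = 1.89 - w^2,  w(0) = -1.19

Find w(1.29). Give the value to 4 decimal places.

Heun: k1 = f(x_n, w_n); k2 = f(x_n + h, w_n + h·k1); w_{n+1} = w_n + (h/2)·(k1 + k2).
x=0.000000, w=-1.190000:
  k1 = f(0.000000, -1.190000) = 0.473900
  k2 = f(0.430000, -0.986223) = 0.917364
  w ← -1.190000 + (0.43/2)·(0.473900 + 0.917364) = -0.890878
x=0.430000, w=-0.890878:
  k1 = f(0.430000, -0.890878) = 1.096336
  k2 = f(0.860000, -0.419454) = 1.714059
  w ← -0.890878 + (0.43/2)·(1.096336 + 1.714059) = -0.286643
x=0.860000, w=-0.286643:
  k1 = f(0.860000, -0.286643) = 1.807836
  k2 = f(1.290000, 0.490726) = 1.649188
  w ← -0.286643 + (0.43/2)·(1.807836 + 1.649188) = 0.456617
w(1.29) ≈ 0.4566

0.4566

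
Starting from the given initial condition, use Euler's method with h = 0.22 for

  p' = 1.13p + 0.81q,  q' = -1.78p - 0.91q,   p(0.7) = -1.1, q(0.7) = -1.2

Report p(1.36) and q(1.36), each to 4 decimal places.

Euler on (p,q): p_{n+1} = p_n + h·p', q_{n+1} = q_n + h·q'.
0.700000: (-1.100000, -1.200000); f=(-2.215000, 3.050000) → (-1.587300, -0.529000)
0.920000: (-1.587300, -0.529000); f=(-2.222139, 3.306784) → (-2.076171, 0.198492)
1.140000: (-2.076171, 0.198492); f=(-2.185294, 3.514955) → (-2.556935, 0.971783)
(p(1.36), q(1.36)) ≈ (-2.5569, 0.9718)

-2.5569, 0.9718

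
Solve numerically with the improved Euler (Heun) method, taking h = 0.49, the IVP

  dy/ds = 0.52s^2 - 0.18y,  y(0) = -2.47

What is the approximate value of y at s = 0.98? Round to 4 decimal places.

Heun: k1 = f(s_n, y_n); k2 = f(s_n + h, y_n + h·k1); y_{n+1} = y_n + (h/2)·(k1 + k2).
s=0.000000, y=-2.470000:
  k1 = f(0.000000, -2.470000) = 0.444600
  k2 = f(0.490000, -2.252146) = 0.530238
  y ← -2.470000 + (0.49/2)·(0.444600 + 0.530238) = -2.231165
s=0.490000, y=-2.231165:
  k1 = f(0.490000, -2.231165) = 0.526462
  k2 = f(0.980000, -1.973198) = 0.854584
  y ← -2.231165 + (0.49/2)·(0.526462 + 0.854584) = -1.892809
y(0.98) ≈ -1.8928

-1.8928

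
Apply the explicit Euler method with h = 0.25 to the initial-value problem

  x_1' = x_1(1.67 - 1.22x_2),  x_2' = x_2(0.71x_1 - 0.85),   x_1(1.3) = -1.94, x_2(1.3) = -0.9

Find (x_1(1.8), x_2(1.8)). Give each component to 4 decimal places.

-5.0522, -0.0817

Euler on (x_1,x_2): x_1_{n+1} = x_1_n + h·x_1', x_2_{n+1} = x_2_n + h·x_2'.
1.300000: (-1.940000, -0.900000); f=(-5.369920, 2.004660) → (-3.282480, -0.398835)
1.550000: (-3.282480, -0.398835); f=(-7.078926, 1.268519) → (-5.052212, -0.081705)
(x_1(1.8), x_2(1.8)) ≈ (-5.0522, -0.0817)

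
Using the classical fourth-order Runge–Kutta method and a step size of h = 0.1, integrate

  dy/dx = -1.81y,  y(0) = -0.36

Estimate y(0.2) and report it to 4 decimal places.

RK4: k1 = f(x_n, y_n); k2 = f(x_n + h/2, y_n + (h/2)·k1); k3 = f(x_n + h/2, y_n + (h/2)·k2); k4 = f(x_n + h, y_n + h·k3); y_{n+1} = y_n + (h/6)·(k1 + 2k2 + 2k3 + k4).
x=0.000000, y=-0.360000:
  k1 = f(0.000000, -0.360000) = 0.651600
  k2 = f(0.050000, -0.327420) = 0.592630
  k3 = f(0.050000, -0.330368) = 0.597967
  k4 = f(0.100000, -0.300203) = 0.543368
  y ← -0.360000 + (0.1/6)·(k1 + 2k2 + 2k3 + k4) = -0.300397
x=0.100000, y=-0.300397:
  k1 = f(0.100000, -0.300397) = 0.543719
  k2 = f(0.150000, -0.273211) = 0.494513
  k3 = f(0.150000, -0.275672) = 0.498966
  k4 = f(0.200000, -0.250501) = 0.453406
  y ← -0.300397 + (0.1/6)·(k1 + 2k2 + 2k3 + k4) = -0.250663
y(0.2) ≈ -0.2507

-0.2507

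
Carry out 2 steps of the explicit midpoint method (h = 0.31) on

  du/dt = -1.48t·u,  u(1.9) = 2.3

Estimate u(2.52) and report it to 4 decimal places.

0.5007

Midpoint: k1 = f(t_n, u_n); k2 = f(t_n + h/2, u_n + (h/2)·k1); u_{n+1} = u_n + h·k2.
t=1.900000, u=2.300000:
  k1 = f(1.900000, 2.300000) = -6.467600
  k2 = f(2.055000, 1.297522) = -3.946283
  u ← 2.300000 + 0.31·(-3.946283) = 1.076652
t=2.210000, u=1.076652:
  k1 = f(2.210000, 1.076652) = -3.521514
  k2 = f(2.365000, 0.530817) = -1.857967
  u ← 1.076652 + 0.31·(-1.857967) = 0.500682
u(2.52) ≈ 0.5007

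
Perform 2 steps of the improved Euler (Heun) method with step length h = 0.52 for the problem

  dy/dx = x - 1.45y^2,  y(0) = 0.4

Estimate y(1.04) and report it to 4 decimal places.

Heun: k1 = f(x_n, y_n); k2 = f(x_n + h, y_n + h·k1); y_{n+1} = y_n + (h/2)·(k1 + k2).
x=0.000000, y=0.400000:
  k1 = f(0.000000, 0.400000) = -0.232000
  k2 = f(0.520000, 0.279360) = 0.406839
  y ← 0.400000 + (0.52/2)·(-0.232000 + 0.406839) = 0.445458
x=0.520000, y=0.445458:
  k1 = f(0.520000, 0.445458) = 0.232272
  k2 = f(1.040000, 0.566240) = 0.575090
  y ← 0.445458 + (0.52/2)·(0.232272 + 0.575090) = 0.655372
y(1.04) ≈ 0.6554

0.6554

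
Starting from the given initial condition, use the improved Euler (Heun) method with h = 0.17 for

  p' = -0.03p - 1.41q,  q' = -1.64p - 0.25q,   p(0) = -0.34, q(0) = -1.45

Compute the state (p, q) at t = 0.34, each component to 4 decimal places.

Heun on (p,q): k1 = f(t_n, state_n); k2 = f(t_n + h, state_n + h·k1); state_{n+1} = state_n + (h/2)·(k1 + k2).
0.000000: (-0.340000, -1.450000)
  k1 = (2.054700, 0.920100)
  predictor → (0.009299, -1.293583)
  k2 = (1.823673, 0.308145)
  → (-0.010338, -1.345599)
0.170000: (-0.010338, -1.345599)
  k1 = (1.897605, 0.353355)
  predictor → (0.312255, -1.285529)
  k2 = (1.803228, -0.190715)
  → (0.304233, -1.331775)
(p(0.34), q(0.34)) ≈ (0.3042, -1.3318)

0.3042, -1.3318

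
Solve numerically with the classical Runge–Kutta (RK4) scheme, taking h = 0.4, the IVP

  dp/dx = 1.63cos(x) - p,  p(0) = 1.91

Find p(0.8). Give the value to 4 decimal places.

1.6444

RK4: k1 = f(x_n, p_n); k2 = f(x_n + h/2, p_n + (h/2)·k1); k3 = f(x_n + h/2, p_n + (h/2)·k2); k4 = f(x_n + h, p_n + h·k3); p_{n+1} = p_n + (h/6)·(k1 + 2k2 + 2k3 + k4).
x=0.000000, p=1.910000:
  k1 = f(0.000000, 1.910000) = -0.280000
  k2 = f(0.200000, 1.854000) = -0.256491
  k3 = f(0.200000, 1.858702) = -0.261193
  k4 = f(0.400000, 1.805523) = -0.304193
  p ← 1.910000 + (0.4/6)·(k1 + 2k2 + 2k3 + k4) = 1.802029
x=0.400000, p=1.802029:
  k1 = f(0.400000, 1.802029) = -0.300700
  k2 = f(0.600000, 1.741889) = -0.396592
  k3 = f(0.600000, 1.722711) = -0.377414
  k4 = f(0.800000, 1.651064) = -0.515432
  p ← 1.802029 + (0.4/6)·(k1 + 2k2 + 2k3 + k4) = 1.644420
p(0.8) ≈ 1.6444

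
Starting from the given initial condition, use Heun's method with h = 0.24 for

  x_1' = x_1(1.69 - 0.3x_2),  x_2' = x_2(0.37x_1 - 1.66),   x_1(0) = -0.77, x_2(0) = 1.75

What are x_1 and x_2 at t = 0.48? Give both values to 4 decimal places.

Heun on (x_1,x_2): k1 = f(t_n, state_n); k2 = f(t_n + h, state_n + h·k1); state_{n+1} = state_n + (h/2)·(k1 + k2).
0.000000: (-0.770000, 1.750000)
  k1 = (-0.897050, -3.403575)
  predictor → (-0.985292, 0.933142)
  k2 = (-1.389318, -1.889200)
  → (-1.044364, 1.114867)
0.240000: (-1.044364, 1.114867)
  k1 = (-1.415677, -2.281480)
  predictor → (-1.384127, 0.567312)
  k2 = (-2.103605, -1.232273)
  → (-1.466678, 0.693217)
(x_1(0.48), x_2(0.48)) ≈ (-1.4667, 0.6932)

-1.4667, 0.6932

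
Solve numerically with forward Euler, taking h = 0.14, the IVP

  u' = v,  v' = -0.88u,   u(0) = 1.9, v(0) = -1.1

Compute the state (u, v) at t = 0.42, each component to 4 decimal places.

1.3423, -1.7413

Euler on (u,v): u_{n+1} = u_n + h·u', v_{n+1} = v_n + h·v'.
0.000000: (1.900000, -1.100000); f=(-1.100000, -1.672000) → (1.746000, -1.334080)
0.140000: (1.746000, -1.334080); f=(-1.334080, -1.536480) → (1.559229, -1.549187)
0.280000: (1.559229, -1.549187); f=(-1.549187, -1.372121) → (1.342343, -1.741284)
(u(0.42), v(0.42)) ≈ (1.3423, -1.7413)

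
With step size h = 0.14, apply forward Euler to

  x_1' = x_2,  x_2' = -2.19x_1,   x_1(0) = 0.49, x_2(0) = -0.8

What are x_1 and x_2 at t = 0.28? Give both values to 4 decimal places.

Euler on (x_1,x_2): x_1_{n+1} = x_1_n + h·x_1', x_2_{n+1} = x_2_n + h·x_2'.
0.000000: (0.490000, -0.800000); f=(-0.800000, -1.073100) → (0.378000, -0.950234)
0.140000: (0.378000, -0.950234); f=(-0.950234, -0.827820) → (0.244967, -1.066129)
(x_1(0.28), x_2(0.28)) ≈ (0.2450, -1.0661)

0.2450, -1.0661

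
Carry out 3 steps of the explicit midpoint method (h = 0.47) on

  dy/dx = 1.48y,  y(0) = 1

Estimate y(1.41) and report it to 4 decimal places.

7.2735

Midpoint: k1 = f(x_n, y_n); k2 = f(x_n + h/2, y_n + (h/2)·k1); y_{n+1} = y_n + h·k2.
x=0.000000, y=1.000000:
  k1 = f(0.000000, 1.000000) = 1.480000
  k2 = f(0.235000, 1.347800) = 1.994744
  y ← 1.000000 + 0.47·1.994744 = 1.937530
x=0.470000, y=1.937530:
  k1 = f(0.470000, 1.937530) = 2.867544
  k2 = f(0.705000, 2.611403) = 3.864876
  y ← 1.937530 + 0.47·3.864876 = 3.754021
x=0.940000, y=3.754021:
  k1 = f(0.940000, 3.754021) = 5.555951
  k2 = f(1.175000, 5.059670) = 7.488311
  y ← 3.754021 + 0.47·7.488311 = 7.273528
y(1.41) ≈ 7.2735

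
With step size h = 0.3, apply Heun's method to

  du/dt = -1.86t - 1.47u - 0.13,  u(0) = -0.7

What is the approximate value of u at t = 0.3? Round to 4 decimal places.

-0.5735

Heun: k1 = f(t_n, u_n); k2 = f(t_n + h, u_n + h·k1); u_{n+1} = u_n + (h/2)·(k1 + k2).
t=0.000000, u=-0.700000:
  k1 = f(0.000000, -0.700000) = 0.899000
  k2 = f(0.300000, -0.430300) = -0.055459
  u ← -0.700000 + (0.3/2)·(0.899000 + (-0.055459)) = -0.573469
u(0.3) ≈ -0.5735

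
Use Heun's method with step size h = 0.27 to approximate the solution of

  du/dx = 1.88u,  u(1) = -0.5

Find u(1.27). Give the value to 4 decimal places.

Heun: k1 = f(x_n, u_n); k2 = f(x_n + h, u_n + h·k1); u_{n+1} = u_n + (h/2)·(k1 + k2).
x=1.000000, u=-0.500000:
  k1 = f(1.000000, -0.500000) = -0.940000
  k2 = f(1.270000, -0.753800) = -1.417144
  u ← -0.500000 + (0.27/2)·(-0.940000 + (-1.417144)) = -0.818214
u(1.27) ≈ -0.8182

-0.8182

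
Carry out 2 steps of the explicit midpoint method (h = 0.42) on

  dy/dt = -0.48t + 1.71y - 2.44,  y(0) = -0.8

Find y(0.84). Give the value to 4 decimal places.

Midpoint: k1 = f(t_n, y_n); k2 = f(t_n + h/2, y_n + (h/2)·k1); y_{n+1} = y_n + h·k2.
t=0.000000, y=-0.800000:
  k1 = f(0.000000, -0.800000) = -3.808000
  k2 = f(0.210000, -1.599680) = -5.276253
  y ← -0.800000 + 0.42·(-5.276253) = -3.016026
t=0.420000, y=-3.016026:
  k1 = f(0.420000, -3.016026) = -7.799005
  k2 = f(0.630000, -4.653817) = -10.700427
  y ← -3.016026 + 0.42·(-10.700427) = -7.510206
y(0.84) ≈ -7.5102

-7.5102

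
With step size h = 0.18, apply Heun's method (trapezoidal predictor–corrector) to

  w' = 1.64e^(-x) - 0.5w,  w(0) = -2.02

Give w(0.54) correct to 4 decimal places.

Heun: k1 = f(x_n, w_n); k2 = f(x_n + h, w_n + h·k1); w_{n+1} = w_n + (h/2)·(k1 + k2).
x=0.000000, w=-2.020000:
  k1 = f(0.000000, -2.020000) = 2.650000
  k2 = f(0.180000, -1.543000) = 2.141343
  w ← -2.020000 + (0.18/2)·(2.650000 + 2.141343) = -1.588779
x=0.180000, w=-1.588779:
  k1 = f(0.180000, -1.588779) = 2.164233
  k2 = f(0.360000, -1.199217) = 1.743798
  w ← -1.588779 + (0.18/2)·(2.164233 + 1.743798) = -1.237056
x=0.360000, w=-1.237056:
  k1 = f(0.360000, -1.237056) = 1.762717
  k2 = f(0.540000, -0.919767) = 1.415591
  w ← -1.237056 + (0.18/2)·(1.762717 + 1.415591) = -0.951009
w(0.54) ≈ -0.9510

-0.9510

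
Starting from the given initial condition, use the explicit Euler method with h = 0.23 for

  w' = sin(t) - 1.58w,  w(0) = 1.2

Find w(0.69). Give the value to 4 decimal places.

Euler: w_{n+1} = w_n + h·f(t_n, w_n).
t=0.000000, w=1.200000: f=-1.896000 → w ← 1.200000 + 0.23·(-1.896000) = 0.763920
t=0.230000, w=0.763920: f=-0.979016 → w ← 0.763920 + 0.23·(-0.979016) = 0.538746
t=0.460000, w=0.538746: f=-0.407271 → w ← 0.538746 + 0.23·(-0.407271) = 0.445074
w(0.69) ≈ 0.4451

0.4451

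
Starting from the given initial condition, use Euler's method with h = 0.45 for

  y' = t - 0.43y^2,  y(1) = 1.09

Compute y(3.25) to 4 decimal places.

Euler: y_{n+1} = y_n + h·f(t_n, y_n).
t=1.000000, y=1.090000: f=0.489117 → y ← 1.090000 + 0.45·0.489117 = 1.310103
t=1.450000, y=1.310103: f=0.711961 → y ← 1.310103 + 0.45·0.711961 = 1.630485
t=1.900000, y=1.630485: f=0.756853 → y ← 1.630485 + 0.45·0.756853 = 1.971069
t=2.350000, y=1.971069: f=0.679401 → y ← 1.971069 + 0.45·0.679401 = 2.276800
t=2.800000, y=2.276800: f=0.570959 → y ← 2.276800 + 0.45·0.570959 = 2.533731
y(3.25) ≈ 2.5337

2.5337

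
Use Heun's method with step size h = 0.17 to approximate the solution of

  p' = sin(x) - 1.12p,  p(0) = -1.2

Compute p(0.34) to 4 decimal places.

-0.7703

Heun: k1 = f(x_n, p_n); k2 = f(x_n + h, p_n + h·k1); p_{n+1} = p_n + (h/2)·(k1 + k2).
x=0.000000, p=-1.200000:
  k1 = f(0.000000, -1.200000) = 1.344000
  k2 = f(0.170000, -0.971520) = 1.257285
  p ← -1.200000 + (0.17/2)·(1.344000 + 1.257285) = -0.978891
x=0.170000, p=-0.978891:
  k1 = f(0.170000, -0.978891) = 1.265540
  k2 = f(0.340000, -0.763749) = 1.188886
  p ← -0.978891 + (0.17/2)·(1.265540 + 1.188886) = -0.770265
p(0.34) ≈ -0.7703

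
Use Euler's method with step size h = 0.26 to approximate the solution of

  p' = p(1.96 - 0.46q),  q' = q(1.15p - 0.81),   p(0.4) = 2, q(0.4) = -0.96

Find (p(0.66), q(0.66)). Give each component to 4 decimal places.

Euler on (p,q): p_{n+1} = p_n + h·p', q_{n+1} = q_n + h·q'.
0.400000: (2.000000, -0.960000); f=(4.803200, -1.430400) → (3.248832, -1.331904)
(p(0.66), q(0.66)) ≈ (3.2488, -1.3319)

3.2488, -1.3319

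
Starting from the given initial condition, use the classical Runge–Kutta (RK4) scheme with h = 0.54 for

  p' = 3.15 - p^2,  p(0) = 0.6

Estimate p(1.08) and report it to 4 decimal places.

RK4: k1 = f(t_n, p_n); k2 = f(t_n + h/2, p_n + (h/2)·k1); k3 = f(t_n + h/2, p_n + (h/2)·k2); k4 = f(t_n + h, p_n + h·k3); p_{n+1} = p_n + (h/6)·(k1 + 2k2 + 2k3 + k4).
t=0.000000, p=0.600000:
  k1 = f(0.000000, 0.600000) = 2.790000
  k2 = f(0.270000, 1.353300) = 1.318579
  k3 = f(0.270000, 0.956016) = 2.236033
  k4 = f(0.540000, 1.807458) = -0.116903
  p ← 0.600000 + (0.54/6)·(k1 + 2k2 + 2k3 + k4) = 1.480409
t=0.540000, p=1.480409:
  k1 = f(0.540000, 1.480409) = 0.958390
  k2 = f(0.810000, 1.739174) = 0.125274
  k3 = f(0.810000, 1.514233) = 0.857099
  k4 = f(1.080000, 1.943242) = -0.626191
  p ← 1.480409 + (0.54/6)·(k1 + 2k2 + 2k3 + k4) = 1.687134
p(1.08) ≈ 1.6871

1.6871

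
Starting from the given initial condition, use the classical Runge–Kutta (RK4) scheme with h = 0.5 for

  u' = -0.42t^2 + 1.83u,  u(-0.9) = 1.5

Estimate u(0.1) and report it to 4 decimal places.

RK4: k1 = f(t_n, u_n); k2 = f(t_n + h/2, u_n + (h/2)·k1); k3 = f(t_n + h/2, u_n + (h/2)·k2); k4 = f(t_n + h, u_n + h·k3); u_{n+1} = u_n + (h/6)·(k1 + 2k2 + 2k3 + k4).
t=-0.900000, u=1.500000:
  k1 = f(-0.900000, 1.500000) = 2.404800
  k2 = f(-0.650000, 2.101200) = 3.667746
  k3 = f(-0.650000, 2.416937) = 4.245544
  k4 = f(-0.400000, 3.622772) = 6.562473
  u ← 1.500000 + (0.5/6)·(k1 + 2k2 + 2k3 + k4) = 3.566154
t=-0.400000, u=3.566154:
  k1 = f(-0.400000, 3.566154) = 6.458862
  k2 = f(-0.150000, 5.180870) = 9.471542
  k3 = f(-0.150000, 5.934040) = 10.849843
  k4 = f(0.100000, 8.991076) = 16.449469
  u ← 3.566154 + (0.5/6)·(k1 + 2k2 + 2k3 + k4) = 8.862079
u(0.1) ≈ 8.8621

8.8621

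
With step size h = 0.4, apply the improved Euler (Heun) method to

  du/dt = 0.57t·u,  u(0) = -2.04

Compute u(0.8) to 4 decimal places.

Heun: k1 = f(t_n, u_n); k2 = f(t_n + h, u_n + h·k1); u_{n+1} = u_n + (h/2)·(k1 + k2).
t=0.000000, u=-2.040000:
  k1 = f(0.000000, -2.040000) = 0.000000
  k2 = f(0.400000, -2.040000) = -0.465120
  u ← -2.040000 + (0.4/2)·(0.000000 + (-0.465120)) = -2.133024
t=0.400000, u=-2.133024:
  k1 = f(0.400000, -2.133024) = -0.486329
  k2 = f(0.800000, -2.327556) = -1.061365
  u ← -2.133024 + (0.4/2)·(-0.486329 + (-1.061365)) = -2.442563
u(0.8) ≈ -2.4426

-2.4426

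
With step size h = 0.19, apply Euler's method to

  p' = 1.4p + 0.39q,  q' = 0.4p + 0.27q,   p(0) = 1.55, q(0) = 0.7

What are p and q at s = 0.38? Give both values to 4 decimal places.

2.6132, 1.0506

Euler on (p,q): p_{n+1} = p_n + h·p', q_{n+1} = q_n + h·q'.
0.000000: (1.550000, 0.700000); f=(2.443000, 0.809000) → (2.014170, 0.853710)
0.190000: (2.014170, 0.853710); f=(3.152785, 1.036170) → (2.613199, 1.050582)
(p(0.38), q(0.38)) ≈ (2.6132, 1.0506)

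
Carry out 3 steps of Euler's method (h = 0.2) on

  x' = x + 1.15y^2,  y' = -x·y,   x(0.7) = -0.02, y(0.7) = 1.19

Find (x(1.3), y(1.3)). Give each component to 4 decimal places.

1.1183, 0.9677

Euler on (x,y): x_{n+1} = x_n + h·x', y_{n+1} = y_n + h·y'.
0.700000: (-0.020000, 1.190000); f=(1.608515, 0.023800) → (0.301703, 1.194760)
0.900000: (0.301703, 1.194760); f=(1.943272, -0.360463) → (0.690357, 1.122667)
1.100000: (0.690357, 1.122667); f=(2.139797, -0.775042) → (1.118317, 0.967659)
(x(1.3), y(1.3)) ≈ (1.1183, 0.9677)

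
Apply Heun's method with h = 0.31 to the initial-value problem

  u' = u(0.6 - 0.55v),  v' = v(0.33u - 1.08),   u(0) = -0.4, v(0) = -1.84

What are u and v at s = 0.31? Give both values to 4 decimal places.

-0.6145, -1.2668

Heun on (u,v): k1 = f(s_n, state_n); k2 = f(s_n + h, state_n + h·k1); state_{n+1} = state_n + (h/2)·(k1 + k2).
0.000000: (-0.400000, -1.840000)
  k1 = (-0.644800, 2.230080)
  predictor → (-0.599888, -1.148675)
  k2 = (-0.738925, 1.467964)
  → (-0.614477, -1.266803)
(u(0.31), v(0.31)) ≈ (-0.6145, -1.2668)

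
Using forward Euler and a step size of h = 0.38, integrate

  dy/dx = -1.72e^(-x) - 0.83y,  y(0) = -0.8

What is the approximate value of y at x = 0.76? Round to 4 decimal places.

-1.2694

Euler: y_{n+1} = y_n + h·f(x_n, y_n).
x=0.000000, y=-0.800000: f=-1.056000 → y ← -0.800000 + 0.38·(-1.056000) = -1.201280
x=0.380000, y=-1.201280: f=-0.179179 → y ← -1.201280 + 0.38·(-0.179179) = -1.269368
y(0.76) ≈ -1.2694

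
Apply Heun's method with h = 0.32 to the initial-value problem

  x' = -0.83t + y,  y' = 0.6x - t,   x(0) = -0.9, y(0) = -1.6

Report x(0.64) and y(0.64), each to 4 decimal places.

Heun on (x,y): k1 = f(t_n, state_n); k2 = f(t_n + h, state_n + h·k1); state_{n+1} = state_n + (h/2)·(k1 + k2).
0.000000: (-0.900000, -1.600000)
  k1 = (-1.600000, -0.540000)
  predictor → (-1.412000, -1.772800)
  k2 = (-2.038400, -1.167200)
  → (-1.482144, -1.873152)
0.320000: (-1.482144, -1.873152)
  k1 = (-2.138752, -1.209286)
  predictor → (-2.166545, -2.260124)
  k2 = (-2.791324, -1.939927)
  → (-2.270956, -2.377026)
(x(0.64), y(0.64)) ≈ (-2.2710, -2.3770)

-2.2710, -2.3770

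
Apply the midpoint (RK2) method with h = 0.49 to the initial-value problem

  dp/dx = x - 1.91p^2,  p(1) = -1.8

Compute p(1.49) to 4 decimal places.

Midpoint: k1 = f(x_n, p_n); k2 = f(x_n + h/2, p_n + (h/2)·k1); p_{n+1} = p_n + h·k2.
x=1.000000, p=-1.800000:
  k1 = f(1.000000, -1.800000) = -5.188400
  k2 = f(1.245000, -3.071158) = -16.770142
  p ← -1.800000 + 0.49·(-16.770142) = -10.017370
p(1.49) ≈ -10.0174

-10.0174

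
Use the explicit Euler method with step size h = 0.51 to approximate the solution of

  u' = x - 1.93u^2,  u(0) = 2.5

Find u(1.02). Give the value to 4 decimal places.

Euler: u_{n+1} = u_n + h·f(x_n, u_n).
x=0.000000, u=2.500000: f=-12.062500 → u ← 2.500000 + 0.51·(-12.062500) = -3.651875
x=0.510000, u=-3.651875: f=-25.228849 → u ← -3.651875 + 0.51·(-25.228849) = -16.518588
u(1.02) ≈ -16.5186

-16.5186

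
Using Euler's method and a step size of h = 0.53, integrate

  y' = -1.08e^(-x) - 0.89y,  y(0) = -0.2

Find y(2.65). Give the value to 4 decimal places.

-0.2882

Euler: y_{n+1} = y_n + h·f(x_n, y_n).
x=0.000000, y=-0.200000: f=-0.902000 → y ← -0.200000 + 0.53·(-0.902000) = -0.678060
x=0.530000, y=-0.678060: f=-0.032220 → y ← -0.678060 + 0.53·(-0.032220) = -0.695137
x=1.060000, y=-0.695137: f=0.244499 → y ← -0.695137 + 0.53·0.244499 = -0.565552
x=1.590000, y=-0.565552: f=0.283102 → y ← -0.565552 + 0.53·0.283102 = -0.415508
x=2.120000, y=-0.415508: f=0.240168 → y ← -0.415508 + 0.53·0.240168 = -0.288219
y(2.65) ≈ -0.2882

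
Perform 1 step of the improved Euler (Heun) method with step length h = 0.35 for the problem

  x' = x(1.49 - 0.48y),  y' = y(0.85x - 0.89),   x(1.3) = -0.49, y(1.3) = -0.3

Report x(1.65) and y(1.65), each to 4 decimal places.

Heun on (x,y): k1 = f(s_n, state_n); k2 = f(s_n + h, state_n + h·k1); state_{n+1} = state_n + (h/2)·(k1 + k2).
1.300000: (-0.490000, -0.300000)
  k1 = (-0.800660, 0.391950)
  predictor → (-0.770231, -0.162818)
  k2 = (-1.207840, 0.251504)
  → (-0.841487, -0.187396)
(x(1.65), y(1.65)) ≈ (-0.8415, -0.1874)

-0.8415, -0.1874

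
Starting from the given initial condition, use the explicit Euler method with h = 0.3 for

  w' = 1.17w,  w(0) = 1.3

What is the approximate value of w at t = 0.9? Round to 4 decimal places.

3.2056

Euler: w_{n+1} = w_n + h·f(t_n, w_n).
t=0.000000, w=1.300000: f=1.521000 → w ← 1.300000 + 0.3·1.521000 = 1.756300
t=0.300000, w=1.756300: f=2.054871 → w ← 1.756300 + 0.3·2.054871 = 2.372761
t=0.600000, w=2.372761: f=2.776131 → w ← 2.372761 + 0.3·2.776131 = 3.205601
w(0.9) ≈ 3.2056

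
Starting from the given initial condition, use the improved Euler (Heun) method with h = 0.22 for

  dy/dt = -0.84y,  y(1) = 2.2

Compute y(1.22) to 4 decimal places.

1.8310

Heun: k1 = f(t_n, y_n); k2 = f(t_n + h, y_n + h·k1); y_{n+1} = y_n + (h/2)·(k1 + k2).
t=1.000000, y=2.200000:
  k1 = f(1.000000, 2.200000) = -1.848000
  k2 = f(1.220000, 1.793440) = -1.506490
  y ← 2.200000 + (0.22/2)·(-1.848000 + (-1.506490)) = 1.831006
y(1.22) ≈ 1.8310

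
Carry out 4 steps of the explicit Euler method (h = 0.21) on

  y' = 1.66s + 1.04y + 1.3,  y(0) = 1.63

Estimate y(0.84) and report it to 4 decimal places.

5.6034

Euler: y_{n+1} = y_n + h·f(s_n, y_n).
s=0.000000, y=1.630000: f=2.995200 → y ← 1.630000 + 0.21·2.995200 = 2.258992
s=0.210000, y=2.258992: f=3.997952 → y ← 2.258992 + 0.21·3.997952 = 3.098562
s=0.420000, y=3.098562: f=5.219704 → y ← 3.098562 + 0.21·5.219704 = 4.194700
s=0.630000, y=4.194700: f=6.708288 → y ← 4.194700 + 0.21·6.708288 = 5.603440
y(0.84) ≈ 5.6034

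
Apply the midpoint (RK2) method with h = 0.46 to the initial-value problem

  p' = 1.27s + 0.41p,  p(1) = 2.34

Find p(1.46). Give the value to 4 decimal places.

3.5966

Midpoint: k1 = f(s_n, p_n); k2 = f(s_n + h/2, p_n + (h/2)·k1); p_{n+1} = p_n + h·k2.
s=1.000000, p=2.340000:
  k1 = f(1.000000, 2.340000) = 2.229400
  k2 = f(1.230000, 2.852762) = 2.731732
  p ← 2.340000 + 0.46·2.731732 = 3.596597
p(1.46) ≈ 3.5966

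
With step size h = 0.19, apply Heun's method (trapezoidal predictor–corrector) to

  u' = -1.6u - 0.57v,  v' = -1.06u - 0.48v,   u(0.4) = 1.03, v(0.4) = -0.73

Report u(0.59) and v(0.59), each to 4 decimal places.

0.8391, -0.8409

Heun on (u,v): k1 = f(s_n, state_n); k2 = f(s_n + h, state_n + h·k1); state_{n+1} = state_n + (h/2)·(k1 + k2).
0.400000: (1.030000, -0.730000)
  k1 = (-1.231900, -0.741400)
  predictor → (0.795939, -0.870866)
  k2 = (-0.777109, -0.425680)
  → (0.839144, -0.840873)
(u(0.59), v(0.59)) ≈ (0.8391, -0.8409)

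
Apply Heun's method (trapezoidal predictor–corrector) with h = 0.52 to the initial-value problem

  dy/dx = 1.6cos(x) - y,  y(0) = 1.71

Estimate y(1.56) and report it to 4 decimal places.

Heun: k1 = f(x_n, y_n); k2 = f(x_n + h, y_n + h·k1); y_{n+1} = y_n + (h/2)·(k1 + k2).
x=0.000000, y=1.710000:
  k1 = f(0.000000, 1.710000) = -0.110000
  k2 = f(0.520000, 1.652800) = -0.264289
  y ← 1.710000 + (0.52/2)·(-0.110000 + (-0.264289)) = 1.612685
x=0.520000, y=1.612685:
  k1 = f(0.520000, 1.612685) = -0.224174
  k2 = f(1.040000, 1.496114) = -0.686162
  y ← 1.612685 + (0.52/2)·(-0.224174 + (-0.686162)) = 1.375997
x=1.040000, y=1.375997:
  k1 = f(1.040000, 1.375997) = -0.566045
  k2 = f(1.560000, 1.081654) = -1.064380
  y ← 1.375997 + (0.52/2)·(-0.566045 + (-1.064380)) = 0.952087
y(1.56) ≈ 0.9521

0.9521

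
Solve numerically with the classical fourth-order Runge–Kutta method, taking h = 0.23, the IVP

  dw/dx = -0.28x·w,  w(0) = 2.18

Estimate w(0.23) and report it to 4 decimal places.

2.1639

RK4: k1 = f(x_n, w_n); k2 = f(x_n + h/2, w_n + (h/2)·k1); k3 = f(x_n + h/2, w_n + (h/2)·k2); k4 = f(x_n + h, w_n + h·k3); w_{n+1} = w_n + (h/6)·(k1 + 2k2 + 2k3 + k4).
x=0.000000, w=2.180000:
  k1 = f(0.000000, 2.180000) = 0.000000
  k2 = f(0.115000, 2.180000) = -0.070196
  k3 = f(0.115000, 2.171927) = -0.069936
  k4 = f(0.230000, 2.163915) = -0.139356
  w ← 2.180000 + (0.23/6)·(k1 + 2k2 + 2k3 + k4) = 2.163915
w(0.23) ≈ 2.1639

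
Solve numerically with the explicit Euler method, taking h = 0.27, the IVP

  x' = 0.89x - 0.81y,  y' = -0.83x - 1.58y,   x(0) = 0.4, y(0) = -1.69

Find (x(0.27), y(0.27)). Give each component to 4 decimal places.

Euler on (x,y): x_{n+1} = x_n + h·x', y_{n+1} = y_n + h·y'.
0.000000: (0.400000, -1.690000); f=(1.724900, 2.338200) → (0.865723, -1.058686)
(x(0.27), y(0.27)) ≈ (0.8657, -1.0587)

0.8657, -1.0587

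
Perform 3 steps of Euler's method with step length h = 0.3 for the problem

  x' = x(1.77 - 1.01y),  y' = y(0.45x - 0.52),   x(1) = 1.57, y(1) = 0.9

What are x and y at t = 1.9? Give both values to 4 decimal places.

Euler on (x,y): x_{n+1} = x_n + h·x', y_{n+1} = y_n + h·y'.
1.000000: (1.570000, 0.900000); f=(1.351770, 0.167850) → (1.975531, 0.950355)
1.300000: (1.975531, 0.950355); f=(1.600460, 0.350670) → (2.455669, 1.055556)
1.600000: (2.455669, 1.055556); f=(1.728517, 0.617554) → (2.974224, 1.240822)
(x(1.9), y(1.9)) ≈ (2.9742, 1.2408)

2.9742, 1.2408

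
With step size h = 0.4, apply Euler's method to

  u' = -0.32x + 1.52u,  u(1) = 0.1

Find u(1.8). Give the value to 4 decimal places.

-0.1265

Euler: u_{n+1} = u_n + h·f(x_n, u_n).
x=1.000000, u=0.100000: f=-0.168000 → u ← 0.100000 + 0.4·(-0.168000) = 0.032800
x=1.400000, u=0.032800: f=-0.398144 → u ← 0.032800 + 0.4·(-0.398144) = -0.126458
u(1.8) ≈ -0.1265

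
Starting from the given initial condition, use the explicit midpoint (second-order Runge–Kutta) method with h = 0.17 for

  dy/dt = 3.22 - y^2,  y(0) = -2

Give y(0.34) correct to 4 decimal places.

-2.5367

Midpoint: k1 = f(t_n, y_n); k2 = f(t_n + h/2, y_n + (h/2)·k1); y_{n+1} = y_n + h·k2.
t=0.000000, y=-2.000000:
  k1 = f(0.000000, -2.000000) = -0.780000
  k2 = f(0.085000, -2.066300) = -1.049596
  y ← -2.000000 + 0.17·(-1.049596) = -2.178431
t=0.170000, y=-2.178431:
  k1 = f(0.170000, -2.178431) = -1.525563
  k2 = f(0.255000, -2.308104) = -2.107345
  y ← -2.178431 + 0.17·(-2.107345) = -2.536680
y(0.34) ≈ -2.5367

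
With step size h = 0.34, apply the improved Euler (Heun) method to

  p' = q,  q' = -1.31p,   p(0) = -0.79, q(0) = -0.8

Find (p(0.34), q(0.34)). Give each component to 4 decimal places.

Heun on (p,q): k1 = f(t_n, state_n); k2 = f(t_n + h, state_n + h·k1); state_{n+1} = state_n + (h/2)·(k1 + k2).
0.000000: (-0.790000, -0.800000)
  k1 = (-0.800000, 1.034900)
  predictor → (-1.062000, -0.448134)
  k2 = (-0.448134, 1.391220)
  → (-1.002183, -0.387560)
(p(0.34), q(0.34)) ≈ (-1.0022, -0.3876)

-1.0022, -0.3876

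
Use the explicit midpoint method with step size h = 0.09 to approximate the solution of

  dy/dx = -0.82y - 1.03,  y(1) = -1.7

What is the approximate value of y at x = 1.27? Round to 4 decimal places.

Midpoint: k1 = f(x_n, y_n); k2 = f(x_n + h/2, y_n + (h/2)·k1); y_{n+1} = y_n + h·k2.
x=1.000000, y=-1.700000:
  k1 = f(1.000000, -1.700000) = 0.364000
  k2 = f(1.045000, -1.683620) = 0.350568
  y ← -1.700000 + 0.09·0.350568 = -1.668449
x=1.090000, y=-1.668449:
  k1 = f(1.090000, -1.668449) = 0.338128
  k2 = f(1.135000, -1.653233) = 0.325651
  y ← -1.668449 + 0.09·0.325651 = -1.639140
x=1.180000, y=-1.639140:
  k1 = f(1.180000, -1.639140) = 0.314095
  k2 = f(1.225000, -1.625006) = 0.302505
  y ← -1.639140 + 0.09·0.302505 = -1.611915
y(1.27) ≈ -1.6119

-1.6119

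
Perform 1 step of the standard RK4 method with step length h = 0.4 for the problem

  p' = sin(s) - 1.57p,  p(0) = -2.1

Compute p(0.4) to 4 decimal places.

RK4: k1 = f(s_n, p_n); k2 = f(s_n + h/2, p_n + (h/2)·k1); k3 = f(s_n + h/2, p_n + (h/2)·k2); k4 = f(s_n + h, p_n + h·k3); p_{n+1} = p_n + (h/6)·(k1 + 2k2 + 2k3 + k4).
s=0.000000, p=-2.100000:
  k1 = f(0.000000, -2.100000) = 3.297000
  k2 = f(0.200000, -1.440600) = 2.460411
  k3 = f(0.200000, -1.607918) = 2.723100
  k4 = f(0.400000, -1.010760) = 1.976311
  p ← -2.100000 + (0.4/6)·(k1 + 2k2 + 2k3 + k4) = -1.057311
p(0.4) ≈ -1.0573

-1.0573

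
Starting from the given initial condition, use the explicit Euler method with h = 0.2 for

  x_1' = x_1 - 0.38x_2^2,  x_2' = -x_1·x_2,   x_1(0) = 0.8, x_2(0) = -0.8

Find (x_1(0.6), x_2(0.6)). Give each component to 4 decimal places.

Euler on (x_1,x_2): x_1_{n+1} = x_1_n + h·x_1', x_2_{n+1} = x_2_n + h·x_2'.
0.000000: (0.800000, -0.800000); f=(0.556800, 0.640000) → (0.911360, -0.672000)
0.200000: (0.911360, -0.672000); f=(0.739758, 0.612434) → (1.059312, -0.549513)
0.400000: (1.059312, -0.549513); f=(0.944565, 0.582106) → (1.248225, -0.433092)
(x_1(0.6), x_2(0.6)) ≈ (1.2482, -0.4331)

1.2482, -0.4331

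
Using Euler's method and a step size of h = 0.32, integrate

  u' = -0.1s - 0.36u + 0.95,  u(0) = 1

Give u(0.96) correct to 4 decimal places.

1.4741

Euler: u_{n+1} = u_n + h·f(s_n, u_n).
s=0.000000, u=1.000000: f=0.590000 → u ← 1.000000 + 0.32·0.590000 = 1.188800
s=0.320000, u=1.188800: f=0.490032 → u ← 1.188800 + 0.32·0.490032 = 1.345610
s=0.640000, u=1.345610: f=0.401580 → u ← 1.345610 + 0.32·0.401580 = 1.474116
u(0.96) ≈ 1.4741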